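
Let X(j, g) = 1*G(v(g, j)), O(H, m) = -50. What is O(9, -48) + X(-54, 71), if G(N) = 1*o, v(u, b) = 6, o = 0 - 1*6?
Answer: -56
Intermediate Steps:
o = -6 (o = 0 - 6 = -6)
G(N) = -6 (G(N) = 1*(-6) = -6)
X(j, g) = -6 (X(j, g) = 1*(-6) = -6)
O(9, -48) + X(-54, 71) = -50 - 6 = -56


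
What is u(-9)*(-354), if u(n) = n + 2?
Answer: 2478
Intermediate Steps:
u(n) = 2 + n
u(-9)*(-354) = (2 - 9)*(-354) = -7*(-354) = 2478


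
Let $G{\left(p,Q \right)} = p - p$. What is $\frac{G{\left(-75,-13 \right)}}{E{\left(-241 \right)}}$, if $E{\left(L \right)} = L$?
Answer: $0$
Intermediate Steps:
$G{\left(p,Q \right)} = 0$
$\frac{G{\left(-75,-13 \right)}}{E{\left(-241 \right)}} = \frac{0}{-241} = 0 \left(- \frac{1}{241}\right) = 0$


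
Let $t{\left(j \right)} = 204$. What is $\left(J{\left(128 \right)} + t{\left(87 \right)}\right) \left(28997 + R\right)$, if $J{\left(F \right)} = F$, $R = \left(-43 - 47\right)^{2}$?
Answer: $12316204$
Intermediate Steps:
$R = 8100$ ($R = \left(-90\right)^{2} = 8100$)
$\left(J{\left(128 \right)} + t{\left(87 \right)}\right) \left(28997 + R\right) = \left(128 + 204\right) \left(28997 + 8100\right) = 332 \cdot 37097 = 12316204$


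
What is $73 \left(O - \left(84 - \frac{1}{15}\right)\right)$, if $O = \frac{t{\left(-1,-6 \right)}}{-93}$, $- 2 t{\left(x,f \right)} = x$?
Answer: $- \frac{1899533}{310} \approx -6127.5$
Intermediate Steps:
$t{\left(x,f \right)} = - \frac{x}{2}$
$O = - \frac{1}{186}$ ($O = \frac{\left(- \frac{1}{2}\right) \left(-1\right)}{-93} = \frac{1}{2} \left(- \frac{1}{93}\right) = - \frac{1}{186} \approx -0.0053763$)
$73 \left(O - \left(84 - \frac{1}{15}\right)\right) = 73 \left(- \frac{1}{186} - \left(84 - \frac{1}{15}\right)\right) = 73 \left(- \frac{1}{186} + \left(\left(-46 + \frac{1}{15}\right) - 38\right)\right) = 73 \left(- \frac{1}{186} - \frac{1259}{15}\right) = 73 \left(- \frac{26021}{310}\right) = - \frac{1899533}{310}$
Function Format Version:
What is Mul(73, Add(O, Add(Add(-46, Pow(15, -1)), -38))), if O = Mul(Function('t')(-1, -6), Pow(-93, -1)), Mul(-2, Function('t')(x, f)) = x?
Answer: Rational(-1899533, 310) ≈ -6127.5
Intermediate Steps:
Function('t')(x, f) = Mul(Rational(-1, 2), x)
O = Rational(-1, 186) (O = Mul(Mul(Rational(-1, 2), -1), Pow(-93, -1)) = Mul(Rational(1, 2), Rational(-1, 93)) = Rational(-1, 186) ≈ -0.0053763)
Mul(73, Add(O, Add(Add(-46, Pow(15, -1)), -38))) = Mul(73, Add(Rational(-1, 186), Add(Add(-46, Pow(15, -1)), -38))) = Mul(73, Add(Rational(-1, 186), Add(Add(-46, Rational(1, 15)), -38))) = Mul(73, Add(Rational(-1, 186), Add(Rational(-689, 15), -38))) = Mul(73, Add(Rational(-1, 186), Rational(-1259, 15))) = Mul(73, Rational(-26021, 310)) = Rational(-1899533, 310)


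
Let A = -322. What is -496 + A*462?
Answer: -149260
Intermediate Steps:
-496 + A*462 = -496 - 322*462 = -496 - 148764 = -149260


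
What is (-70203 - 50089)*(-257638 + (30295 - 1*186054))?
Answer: 49728351924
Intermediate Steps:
(-70203 - 50089)*(-257638 + (30295 - 1*186054)) = -120292*(-257638 + (30295 - 186054)) = -120292*(-257638 - 155759) = -120292*(-413397) = 49728351924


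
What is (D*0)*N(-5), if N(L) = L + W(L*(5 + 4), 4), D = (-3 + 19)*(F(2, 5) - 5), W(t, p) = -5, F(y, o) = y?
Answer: 0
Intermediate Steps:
D = -48 (D = (-3 + 19)*(2 - 5) = 16*(-3) = -48)
N(L) = -5 + L (N(L) = L - 5 = -5 + L)
(D*0)*N(-5) = (-48*0)*(-5 - 5) = 0*(-10) = 0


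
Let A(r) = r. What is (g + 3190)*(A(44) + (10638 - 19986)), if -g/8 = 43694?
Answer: 3222552048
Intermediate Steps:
g = -349552 (g = -8*43694 = -349552)
(g + 3190)*(A(44) + (10638 - 19986)) = (-349552 + 3190)*(44 + (10638 - 19986)) = -346362*(44 - 9348) = -346362*(-9304) = 3222552048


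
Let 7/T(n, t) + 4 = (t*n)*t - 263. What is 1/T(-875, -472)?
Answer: -194936267/7 ≈ -2.7848e+7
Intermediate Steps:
T(n, t) = 7/(-267 + n*t**2) (T(n, t) = 7/(-4 + ((t*n)*t - 263)) = 7/(-4 + ((n*t)*t - 263)) = 7/(-4 + (n*t**2 - 263)) = 7/(-4 + (-263 + n*t**2)) = 7/(-267 + n*t**2))
1/T(-875, -472) = 1/(7/(-267 - 875*(-472)**2)) = 1/(7/(-267 - 875*222784)) = 1/(7/(-267 - 194936000)) = 1/(7/(-194936267)) = 1/(7*(-1/194936267)) = 1/(-7/194936267) = -194936267/7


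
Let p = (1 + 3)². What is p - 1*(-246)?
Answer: 262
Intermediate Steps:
p = 16 (p = 4² = 16)
p - 1*(-246) = 16 - 1*(-246) = 16 + 246 = 262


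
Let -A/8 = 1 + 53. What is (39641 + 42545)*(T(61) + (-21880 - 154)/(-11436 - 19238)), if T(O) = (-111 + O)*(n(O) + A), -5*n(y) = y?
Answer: 27996314650382/15337 ≈ 1.8254e+9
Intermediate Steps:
n(y) = -y/5
A = -432 (A = -8*(1 + 53) = -8*54 = -432)
T(O) = (-432 - O/5)*(-111 + O) (T(O) = (-111 + O)*(-O/5 - 432) = (-111 + O)*(-432 - O/5) = (-432 - O/5)*(-111 + O))
(39641 + 42545)*(T(61) + (-21880 - 154)/(-11436 - 19238)) = (39641 + 42545)*((47952 - 2049/5*61 - 1/5*61**2) + (-21880 - 154)/(-11436 - 19238)) = 82186*((47952 - 124989/5 - 1/5*3721) - 22034/(-30674)) = 82186*((47952 - 124989/5 - 3721/5) - 22034*(-1/30674)) = 82186*(22210 + 11017/15337) = 82186*(340645787/15337) = 27996314650382/15337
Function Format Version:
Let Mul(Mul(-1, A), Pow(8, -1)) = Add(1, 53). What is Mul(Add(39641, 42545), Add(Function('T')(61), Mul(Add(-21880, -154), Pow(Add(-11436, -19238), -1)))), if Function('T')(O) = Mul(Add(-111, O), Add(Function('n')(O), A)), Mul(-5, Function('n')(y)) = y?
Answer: Rational(27996314650382, 15337) ≈ 1.8254e+9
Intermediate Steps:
Function('n')(y) = Mul(Rational(-1, 5), y)
A = -432 (A = Mul(-8, Add(1, 53)) = Mul(-8, 54) = -432)
Function('T')(O) = Mul(Add(-432, Mul(Rational(-1, 5), O)), Add(-111, O)) (Function('T')(O) = Mul(Add(-111, O), Add(Mul(Rational(-1, 5), O), -432)) = Mul(Add(-111, O), Add(-432, Mul(Rational(-1, 5), O))) = Mul(Add(-432, Mul(Rational(-1, 5), O)), Add(-111, O)))
Mul(Add(39641, 42545), Add(Function('T')(61), Mul(Add(-21880, -154), Pow(Add(-11436, -19238), -1)))) = Mul(Add(39641, 42545), Add(Add(47952, Mul(Rational(-2049, 5), 61), Mul(Rational(-1, 5), Pow(61, 2))), Mul(Add(-21880, -154), Pow(Add(-11436, -19238), -1)))) = Mul(82186, Add(Add(47952, Rational(-124989, 5), Mul(Rational(-1, 5), 3721)), Mul(-22034, Pow(-30674, -1)))) = Mul(82186, Add(Add(47952, Rational(-124989, 5), Rational(-3721, 5)), Mul(-22034, Rational(-1, 30674)))) = Mul(82186, Add(22210, Rational(11017, 15337))) = Mul(82186, Rational(340645787, 15337)) = Rational(27996314650382, 15337)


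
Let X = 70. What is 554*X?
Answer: 38780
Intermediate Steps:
554*X = 554*70 = 38780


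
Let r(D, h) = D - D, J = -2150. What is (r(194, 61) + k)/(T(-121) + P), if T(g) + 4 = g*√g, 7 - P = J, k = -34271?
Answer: -73785463/6406970 - 45614701*I/6406970 ≈ -11.516 - 7.1195*I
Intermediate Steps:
P = 2157 (P = 7 - 1*(-2150) = 7 + 2150 = 2157)
T(g) = -4 + g^(3/2) (T(g) = -4 + g*√g = -4 + g^(3/2))
r(D, h) = 0
(r(194, 61) + k)/(T(-121) + P) = (0 - 34271)/((-4 + (-121)^(3/2)) + 2157) = -34271/((-4 - 1331*I) + 2157) = -34271*(2153 + 1331*I)/6406970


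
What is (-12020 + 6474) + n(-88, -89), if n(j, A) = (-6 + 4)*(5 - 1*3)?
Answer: -5550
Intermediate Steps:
n(j, A) = -4 (n(j, A) = -2*(5 - 3) = -2*2 = -4)
(-12020 + 6474) + n(-88, -89) = (-12020 + 6474) - 4 = -5546 - 4 = -5550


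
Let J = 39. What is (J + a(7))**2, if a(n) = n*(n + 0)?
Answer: 7744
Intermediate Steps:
a(n) = n**2 (a(n) = n*n = n**2)
(J + a(7))**2 = (39 + 7**2)**2 = (39 + 49)**2 = 88**2 = 7744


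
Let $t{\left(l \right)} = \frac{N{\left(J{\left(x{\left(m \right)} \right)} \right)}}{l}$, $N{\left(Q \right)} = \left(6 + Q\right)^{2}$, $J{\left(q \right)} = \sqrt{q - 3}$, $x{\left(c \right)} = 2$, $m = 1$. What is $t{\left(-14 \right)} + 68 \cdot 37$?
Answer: $\frac{5027}{2} - \frac{6 i}{7} \approx 2513.5 - 0.85714 i$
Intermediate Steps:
$J{\left(q \right)} = \sqrt{-3 + q}$
$t{\left(l \right)} = \frac{\left(6 + i\right)^{2}}{l}$ ($t{\left(l \right)} = \frac{\left(6 + \sqrt{-3 + 2}\right)^{2}}{l} = \frac{\left(6 + \sqrt{-1}\right)^{2}}{l} = \frac{\left(6 + i\right)^{2}}{l}$)
$t{\left(-14 \right)} + 68 \cdot 37 = \frac{\left(6 + i\right)^{2}}{-14} + 68 \cdot 37 = - \frac{\left(6 + i\right)^{2}}{14} + 2516 = 2516 - \frac{\left(6 + i\right)^{2}}{14}$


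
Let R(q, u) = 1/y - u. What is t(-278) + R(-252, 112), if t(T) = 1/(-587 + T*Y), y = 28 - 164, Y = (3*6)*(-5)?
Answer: -372187753/3322888 ≈ -112.01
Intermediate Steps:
Y = -90 (Y = 18*(-5) = -90)
y = -136
t(T) = 1/(-587 - 90*T) (t(T) = 1/(-587 + T*(-90)) = 1/(-587 - 90*T))
R(q, u) = -1/136 - u (R(q, u) = 1/(-136) - u = -1/136 - u)
t(-278) + R(-252, 112) = 1/(-587 - 90*(-278)) + (-1/136 - 1*112) = 1/(-587 + 25020) + (-1/136 - 112) = 1/24433 - 15233/136 = -372187753/3322888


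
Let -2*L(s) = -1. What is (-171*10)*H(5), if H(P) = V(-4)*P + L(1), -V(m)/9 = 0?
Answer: -855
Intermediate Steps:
L(s) = 1/2 (L(s) = -1/2*(-1) = 1/2)
V(m) = 0 (V(m) = -9*0 = 0)
H(P) = 1/2 (H(P) = 0*P + 1/2 = 0 + 1/2 = 1/2)
(-171*10)*H(5) = -171*10*(1/2) = -57*30*(1/2) = -1710*1/2 = -855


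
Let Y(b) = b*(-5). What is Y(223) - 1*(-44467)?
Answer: 43352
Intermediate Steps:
Y(b) = -5*b
Y(223) - 1*(-44467) = -5*223 - 1*(-44467) = -1115 + 44467 = 43352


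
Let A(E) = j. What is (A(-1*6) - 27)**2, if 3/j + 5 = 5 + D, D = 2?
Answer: 2601/4 ≈ 650.25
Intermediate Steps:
j = 3/2 (j = 3/(-5 + (5 + 2)) = 3/(-5 + 7) = 3/2 ≈ 1.5000)
A(E) = 3/2
(A(-1*6) - 27)**2 = (3/2 - 27)**2 = (-51/2)**2 = 2601/4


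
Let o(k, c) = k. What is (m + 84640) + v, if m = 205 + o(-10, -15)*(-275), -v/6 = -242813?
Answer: 1544473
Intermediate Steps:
v = 1456878 (v = -6*(-242813) = 1456878)
m = 2955 (m = 205 - 10*(-275) = 205 + 2750 = 2955)
(m + 84640) + v = (2955 + 84640) + 1456878 = 87595 + 1456878 = 1544473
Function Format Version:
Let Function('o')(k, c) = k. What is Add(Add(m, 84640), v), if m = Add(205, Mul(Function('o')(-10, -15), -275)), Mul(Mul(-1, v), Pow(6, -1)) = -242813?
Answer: 1544473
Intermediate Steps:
v = 1456878 (v = Mul(-6, -242813) = 1456878)
m = 2955 (m = Add(205, Mul(-10, -275)) = Add(205, 2750) = 2955)
Add(Add(m, 84640), v) = Add(Add(2955, 84640), 1456878) = Add(87595, 1456878) = 1544473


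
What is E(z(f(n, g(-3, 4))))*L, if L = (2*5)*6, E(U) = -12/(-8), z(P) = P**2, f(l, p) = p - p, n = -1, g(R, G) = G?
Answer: 90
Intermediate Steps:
f(l, p) = 0
E(U) = 3/2 (E(U) = -12*(-1/8) = 3/2)
L = 60 (L = 10*6 = 60)
E(z(f(n, g(-3, 4))))*L = (3/2)*60 = 90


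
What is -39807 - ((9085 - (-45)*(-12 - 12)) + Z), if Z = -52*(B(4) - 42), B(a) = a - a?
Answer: -49996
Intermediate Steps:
B(a) = 0
Z = 2184 (Z = -52*(0 - 42) = -52*(-42) = 2184)
-39807 - ((9085 - (-45)*(-12 - 12)) + Z) = -39807 - ((9085 - (-45)*(-12 - 12)) + 2184) = -39807 - ((9085 - (-45)*(-24)) + 2184) = -39807 - ((9085 - 1*1080) + 2184) = -39807 - ((9085 - 1080) + 2184) = -39807 - (8005 + 2184) = -39807 - 1*10189 = -39807 - 10189 = -49996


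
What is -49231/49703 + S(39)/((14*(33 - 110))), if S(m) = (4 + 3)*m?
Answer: -9519991/7654262 ≈ -1.2437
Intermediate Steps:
S(m) = 7*m
-49231/49703 + S(39)/((14*(33 - 110))) = -49231/49703 + (7*39)/((14*(33 - 110))) = -49231*1/49703 + 273/((14*(-77))) = -49231/49703 + 273/(-1078) = -49231/49703 + 273*(-1/1078) = -49231/49703 - 39/154 = -9519991/7654262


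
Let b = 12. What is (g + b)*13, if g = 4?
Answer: 208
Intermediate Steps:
(g + b)*13 = (4 + 12)*13 = 16*13 = 208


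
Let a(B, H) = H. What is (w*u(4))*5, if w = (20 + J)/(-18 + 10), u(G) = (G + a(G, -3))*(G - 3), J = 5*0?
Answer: -25/2 ≈ -12.500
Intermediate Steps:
J = 0
u(G) = (-3 + G)² (u(G) = (G - 3)*(G - 3) = (-3 + G)*(-3 + G) = (-3 + G)²)
w = -5/2 (w = (20 + 0)/(-18 + 10) = 20/(-8) = 20*(-⅛) = -5/2 ≈ -2.5000)
(w*u(4))*5 = -5*(9 + 4² - 6*4)/2*5 = -5*(9 + 16 - 24)/2*5 = -5/2*1*5 = -5/2*5 = -25/2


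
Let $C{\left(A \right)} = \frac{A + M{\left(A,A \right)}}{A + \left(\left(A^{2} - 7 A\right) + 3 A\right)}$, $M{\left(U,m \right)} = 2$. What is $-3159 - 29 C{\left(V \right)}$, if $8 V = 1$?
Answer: $- \frac{68713}{23} \approx -2987.5$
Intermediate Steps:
$V = \frac{1}{8}$ ($V = \frac{1}{8} \cdot 1 = \frac{1}{8} \approx 0.125$)
$C{\left(A \right)} = \frac{2 + A}{A^{2} - 3 A}$ ($C{\left(A \right)} = \frac{A + 2}{A + \left(\left(A^{2} - 7 A\right) + 3 A\right)} = \frac{2 + A}{A + \left(A^{2} - 4 A\right)} = \frac{2 + A}{A^{2} - 3 A}$)
$-3159 - 29 C{\left(V \right)} = -3159 - 29 \frac{\frac{1}{\frac{1}{8}} \left(2 + \frac{1}{8}\right)}{-3 + \frac{1}{8}} = -3159 - 29 \cdot 8 \frac{1}{- \frac{23}{8}} \cdot \frac{17}{8} = -3159 - 29 \cdot 8 \left(- \frac{8}{23}\right) \frac{17}{8} = -3159 - - \frac{3944}{23} = -3159 + \frac{3944}{23} = - \frac{68713}{23}$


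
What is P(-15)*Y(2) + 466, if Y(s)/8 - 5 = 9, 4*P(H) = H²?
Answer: 6766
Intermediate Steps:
P(H) = H²/4
Y(s) = 112 (Y(s) = 40 + 8*9 = 40 + 72 = 112)
P(-15)*Y(2) + 466 = ((¼)*(-15)²)*112 + 466 = ((¼)*225)*112 + 466 = (225/4)*112 + 466 = 6300 + 466 = 6766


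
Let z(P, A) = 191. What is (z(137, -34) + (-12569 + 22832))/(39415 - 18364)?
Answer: 10454/21051 ≈ 0.49660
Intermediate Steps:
(z(137, -34) + (-12569 + 22832))/(39415 - 18364) = (191 + (-12569 + 22832))/(39415 - 18364) = (191 + 10263)/21051 = 10454*(1/21051) = 10454/21051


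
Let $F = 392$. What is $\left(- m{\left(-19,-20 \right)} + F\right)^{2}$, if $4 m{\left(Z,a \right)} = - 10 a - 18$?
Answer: $\frac{480249}{4} \approx 1.2006 \cdot 10^{5}$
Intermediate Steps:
$m{\left(Z,a \right)} = - \frac{9}{2} - \frac{5 a}{2}$ ($m{\left(Z,a \right)} = \frac{- 10 a - 18}{4} = \frac{-18 - 10 a}{4} = - \frac{9}{2} - \frac{5 a}{2}$)
$\left(- m{\left(-19,-20 \right)} + F\right)^{2} = \left(- (- \frac{9}{2} - -50) + 392\right)^{2} = \left(- (- \frac{9}{2} + 50) + 392\right)^{2} = \left(\left(-1\right) \frac{91}{2} + 392\right)^{2} = \left(- \frac{91}{2} + 392\right)^{2} = \left(\frac{693}{2}\right)^{2} = \frac{480249}{4}$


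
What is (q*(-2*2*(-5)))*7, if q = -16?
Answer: -2240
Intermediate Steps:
(q*(-2*2*(-5)))*7 = -16*(-2*2)*(-5)*7 = -(-64)*(-5)*7 = -16*20*7 = -320*7 = -2240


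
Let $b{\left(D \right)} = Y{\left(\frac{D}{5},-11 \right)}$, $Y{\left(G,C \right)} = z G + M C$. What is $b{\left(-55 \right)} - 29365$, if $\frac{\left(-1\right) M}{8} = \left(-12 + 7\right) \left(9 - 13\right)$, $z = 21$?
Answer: $-27836$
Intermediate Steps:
$M = -160$ ($M = - 8 \left(-12 + 7\right) \left(9 - 13\right) = - 8 \left(\left(-5\right) \left(-4\right)\right) = \left(-8\right) 20 = -160$)
$Y{\left(G,C \right)} = - 160 C + 21 G$ ($Y{\left(G,C \right)} = 21 G - 160 C = - 160 C + 21 G$)
$b{\left(D \right)} = 1760 + \frac{21 D}{5}$ ($b{\left(D \right)} = \left(-160\right) \left(-11\right) + 21 \frac{D}{5} = 1760 + 21 D \frac{1}{5} = 1760 + 21 \frac{D}{5} = 1760 + \frac{21 D}{5}$)
$b{\left(-55 \right)} - 29365 = \left(1760 + \frac{21}{5} \left(-55\right)\right) - 29365 = \left(1760 - 231\right) - 29365 = 1529 - 29365 = -27836$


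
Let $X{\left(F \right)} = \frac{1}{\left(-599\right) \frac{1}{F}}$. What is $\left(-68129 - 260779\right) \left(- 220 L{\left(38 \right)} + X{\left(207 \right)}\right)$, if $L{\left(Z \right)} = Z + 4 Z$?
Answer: $\frac{8235332369556}{599} \approx 1.3748 \cdot 10^{10}$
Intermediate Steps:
$L{\left(Z \right)} = 5 Z$
$X{\left(F \right)} = - \frac{F}{599}$
$\left(-68129 - 260779\right) \left(- 220 L{\left(38 \right)} + X{\left(207 \right)}\right) = \left(-68129 - 260779\right) \left(- 220 \cdot 5 \cdot 38 - \frac{207}{599}\right) = - 328908 \left(\left(-220\right) 190 - \frac{207}{599}\right) = - 328908 \left(-41800 - \frac{207}{599}\right) = \left(-328908\right) \left(- \frac{25038407}{599}\right) = \frac{8235332369556}{599}$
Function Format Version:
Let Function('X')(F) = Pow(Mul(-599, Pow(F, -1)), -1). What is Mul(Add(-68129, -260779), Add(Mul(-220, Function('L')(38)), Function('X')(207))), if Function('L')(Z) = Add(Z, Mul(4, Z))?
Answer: Rational(8235332369556, 599) ≈ 1.3748e+10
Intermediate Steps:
Function('L')(Z) = Mul(5, Z)
Function('X')(F) = Mul(Rational(-1, 599), F)
Mul(Add(-68129, -260779), Add(Mul(-220, Function('L')(38)), Function('X')(207))) = Mul(Add(-68129, -260779), Add(Mul(-220, Mul(5, 38)), Mul(Rational(-1, 599), 207))) = Mul(-328908, Add(Mul(-220, 190), Rational(-207, 599))) = Mul(-328908, Add(-41800, Rational(-207, 599))) = Mul(-328908, Rational(-25038407, 599)) = Rational(8235332369556, 599)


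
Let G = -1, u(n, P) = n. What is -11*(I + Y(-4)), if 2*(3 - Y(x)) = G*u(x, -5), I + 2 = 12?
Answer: -121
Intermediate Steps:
I = 10 (I = -2 + 12 = 10)
Y(x) = 3 + x/2 (Y(x) = 3 - (-1)*x/2 = 3 + x/2)
-11*(I + Y(-4)) = -11*(10 + (3 + (1/2)*(-4))) = -11*(10 + (3 - 2)) = -11*(10 + 1) = -11*11 = -121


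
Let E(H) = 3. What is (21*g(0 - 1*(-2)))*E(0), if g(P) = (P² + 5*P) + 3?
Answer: 1071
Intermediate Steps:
g(P) = 3 + P² + 5*P
(21*g(0 - 1*(-2)))*E(0) = (21*(3 + (0 - 1*(-2))² + 5*(0 - 1*(-2))))*3 = (21*(3 + (0 + 2)² + 5*(0 + 2)))*3 = (21*(3 + 2² + 5*2))*3 = (21*(3 + 4 + 10))*3 = (21*17)*3 = 357*3 = 1071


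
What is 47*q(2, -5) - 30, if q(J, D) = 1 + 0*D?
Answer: 17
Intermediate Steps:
q(J, D) = 1 (q(J, D) = 1 + 0 = 1)
47*q(2, -5) - 30 = 47*1 - 30 = 47 - 30 = 17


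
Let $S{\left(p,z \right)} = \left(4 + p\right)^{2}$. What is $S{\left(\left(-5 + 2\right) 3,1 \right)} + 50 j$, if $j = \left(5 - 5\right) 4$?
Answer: $25$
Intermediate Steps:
$j = 0$ ($j = 0 \cdot 4 = 0$)
$S{\left(\left(-5 + 2\right) 3,1 \right)} + 50 j = \left(4 + \left(-5 + 2\right) 3\right)^{2} + 50 \cdot 0 = \left(4 - 9\right)^{2} + 0 = \left(-5\right)^{2} + 0 = 25 + 0 = 25$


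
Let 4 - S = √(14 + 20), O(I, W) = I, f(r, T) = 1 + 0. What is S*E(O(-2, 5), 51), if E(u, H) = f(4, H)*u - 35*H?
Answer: -7148 + 1787*√34 ≈ 3271.9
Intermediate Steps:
f(r, T) = 1
S = 4 - √34 (S = 4 - √(14 + 20) = 4 - √34 ≈ -1.8310)
E(u, H) = u - 35*H (E(u, H) = 1*u - 35*H = u - 35*H)
S*E(O(-2, 5), 51) = (4 - √34)*(-2 - 35*51) = (4 - √34)*(-2 - 1785) = (4 - √34)*(-1787) = -7148 + 1787*√34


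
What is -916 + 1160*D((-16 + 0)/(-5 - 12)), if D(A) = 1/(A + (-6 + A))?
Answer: -8384/7 ≈ -1197.7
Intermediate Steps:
D(A) = 1/(-6 + 2*A)
-916 + 1160*D((-16 + 0)/(-5 - 12)) = -916 + 1160*(1/(2*(-3 + (-16 + 0)/(-5 - 12)))) = -916 + 1160*(1/(2*(-3 - 16/(-17)))) = -916 + 1160*(1/(2*(-3 - 16*(-1/17)))) = -916 + 1160*(1/(2*(-3 + 16/17))) = -916 + 1160*(1/(2*(-35/17))) = -916 + 1160*((1/2)*(-17/35)) = -916 + 1160*(-17/70) = -916 - 1972/7 = -8384/7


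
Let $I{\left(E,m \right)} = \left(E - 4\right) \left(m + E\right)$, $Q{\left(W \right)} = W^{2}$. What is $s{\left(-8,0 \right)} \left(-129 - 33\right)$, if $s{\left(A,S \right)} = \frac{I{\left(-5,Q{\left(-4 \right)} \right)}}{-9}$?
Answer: $-1782$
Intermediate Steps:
$I{\left(E,m \right)} = \left(-4 + E\right) \left(E + m\right)$
$s{\left(A,S \right)} = 11$ ($s{\left(A,S \right)} = \frac{\left(-5\right)^{2} - -20 - 4 \left(-4\right)^{2} - 5 \left(-4\right)^{2}}{-9} = \left(25 + 20 - 64 - 80\right) \left(- \frac{1}{9}\right) = \left(-99\right) \left(- \frac{1}{9}\right) = 11$)
$s{\left(-8,0 \right)} \left(-129 - 33\right) = 11 \left(-129 - 33\right) = 11 \left(-162\right) = -1782$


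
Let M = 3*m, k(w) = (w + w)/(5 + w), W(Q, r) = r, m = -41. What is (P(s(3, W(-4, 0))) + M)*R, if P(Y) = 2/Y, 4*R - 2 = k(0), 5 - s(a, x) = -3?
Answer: -491/8 ≈ -61.375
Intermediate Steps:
k(w) = 2*w/(5 + w) (k(w) = (2*w)/(5 + w) = 2*w/(5 + w))
s(a, x) = 8 (s(a, x) = 5 - 1*(-3) = 5 + 3 = 8)
M = -123 (M = 3*(-41) = -123)
R = ½ (R = ½ + (2*0/(5 + 0))/4 = ½ + (2*0/5)/4 = ½ + (2*0*(⅕))/4 = ½ + (¼)*0 = ½ + 0 = ½ ≈ 0.50000)
(P(s(3, W(-4, 0))) + M)*R = (2/8 - 123)*(½) = (2*(⅛) - 123)*(½) = (¼ - 123)*(½) = -491/4*½ = -491/8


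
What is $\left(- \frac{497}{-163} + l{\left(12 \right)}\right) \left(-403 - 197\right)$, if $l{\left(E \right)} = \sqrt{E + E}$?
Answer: $- \frac{298200}{163} - 1200 \sqrt{6} \approx -4768.8$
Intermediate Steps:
$l{\left(E \right)} = \sqrt{2} \sqrt{E}$ ($l{\left(E \right)} = \sqrt{2 E} = \sqrt{2} \sqrt{E}$)
$\left(- \frac{497}{-163} + l{\left(12 \right)}\right) \left(-403 - 197\right) = \left(- \frac{497}{-163} + \sqrt{2} \sqrt{12}\right) \left(-403 - 197\right) = \left(\left(-497\right) \left(- \frac{1}{163}\right) + \sqrt{2} \cdot 2 \sqrt{3}\right) \left(-600\right) = \left(\frac{497}{163} + 2 \sqrt{6}\right) \left(-600\right) = - \frac{298200}{163} - 1200 \sqrt{6}$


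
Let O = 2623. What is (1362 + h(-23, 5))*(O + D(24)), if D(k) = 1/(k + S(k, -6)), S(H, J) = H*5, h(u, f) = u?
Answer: 505757707/144 ≈ 3.5122e+6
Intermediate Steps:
S(H, J) = 5*H
D(k) = 1/(6*k) (D(k) = 1/(k + 5*k) = 1/(6*k))
(1362 + h(-23, 5))*(O + D(24)) = (1362 - 23)*(2623 + (⅙)/24) = 1339*(2623 + (⅙)*(1/24)) = 1339*(2623 + 1/144) = 1339*(377713/144) = 505757707/144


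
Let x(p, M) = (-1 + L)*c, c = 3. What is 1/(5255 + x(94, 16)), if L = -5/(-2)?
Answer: 2/10519 ≈ 0.00019013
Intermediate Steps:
L = 5/2 (L = -5*(-1/2) = 5/2 ≈ 2.5000)
x(p, M) = 9/2 (x(p, M) = (-1 + 5/2)*3 = (3/2)*3 = 9/2)
1/(5255 + x(94, 16)) = 1/(5255 + 9/2) = 1/(10519/2) = 2/10519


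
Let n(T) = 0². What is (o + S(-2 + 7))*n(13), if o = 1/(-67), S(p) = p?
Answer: 0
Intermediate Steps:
o = -1/67 ≈ -0.014925
n(T) = 0
(o + S(-2 + 7))*n(13) = (-1/67 + (-2 + 7))*0 = (-1/67 + 5)*0 = (334/67)*0 = 0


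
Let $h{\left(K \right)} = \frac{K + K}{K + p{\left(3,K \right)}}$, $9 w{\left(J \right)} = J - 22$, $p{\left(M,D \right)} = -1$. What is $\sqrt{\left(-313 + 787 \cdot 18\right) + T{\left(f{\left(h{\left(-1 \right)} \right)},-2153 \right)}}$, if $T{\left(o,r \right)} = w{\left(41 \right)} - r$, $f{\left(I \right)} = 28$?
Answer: $\frac{\sqrt{144073}}{3} \approx 126.52$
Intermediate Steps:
$w{\left(J \right)} = - \frac{22}{9} + \frac{J}{9}$ ($w{\left(J \right)} = \frac{J - 22}{9} = \frac{-22 + J}{9} = - \frac{22}{9} + \frac{J}{9}$)
$h{\left(K \right)} = \frac{2 K}{-1 + K}$ ($h{\left(K \right)} = \frac{K + K}{K - 1} = \frac{2 K}{-1 + K}$)
$T{\left(o,r \right)} = \frac{19}{9} - r$ ($T{\left(o,r \right)} = \left(- \frac{22}{9} + \frac{1}{9} \cdot 41\right) - r = \left(- \frac{22}{9} + \frac{41}{9}\right) - r = \frac{19}{9} - r$)
$\sqrt{\left(-313 + 787 \cdot 18\right) + T{\left(f{\left(h{\left(-1 \right)} \right)},-2153 \right)}} = \sqrt{\left(-313 + 787 \cdot 18\right) + \left(\frac{19}{9} - -2153\right)} = \sqrt{\left(-313 + 14166\right) + \left(\frac{19}{9} + 2153\right)} = \sqrt{13853 + \frac{19396}{9}} = \sqrt{\frac{144073}{9}} = \frac{\sqrt{144073}}{3}$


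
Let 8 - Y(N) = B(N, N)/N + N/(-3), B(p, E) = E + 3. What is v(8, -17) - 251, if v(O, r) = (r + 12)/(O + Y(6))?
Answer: -8293/33 ≈ -251.30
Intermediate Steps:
B(p, E) = 3 + E
Y(N) = 8 + N/3 - (3 + N)/N (Y(N) = 8 - ((3 + N)/N + N/(-3)) = 8 - ((3 + N)/N + N*(-⅓)) = 8 - ((3 + N)/N - N/3) = 8 - (-N/3 + (3 + N)/N) = 8 + (N/3 - (3 + N)/N) = 8 + N/3 - (3 + N)/N)
v(O, r) = (12 + r)/(17/2 + O) (v(O, r) = (r + 12)/(O + (7 - 3/6 + (⅓)*6)) = (12 + r)/(O + (7 - 3*⅙ + 2)) = (12 + r)/(O + (7 - ½ + 2)) = (12 + r)/(O + 17/2) = (12 + r)/(17/2 + O))
v(8, -17) - 251 = 2*(12 - 17)/(17 + 2*8) - 251 = 2*(-5)/(17 + 16) - 251 = 2*(-5)/33 - 251 = 2*(1/33)*(-5) - 251 = -10/33 - 251 = -8293/33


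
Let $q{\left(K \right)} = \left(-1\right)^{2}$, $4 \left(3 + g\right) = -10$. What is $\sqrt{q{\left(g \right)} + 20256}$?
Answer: $\sqrt{20257} \approx 142.33$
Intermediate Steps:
$g = - \frac{11}{2}$ ($g = -3 + \frac{1}{4} \left(-10\right) = -3 - \frac{5}{2} = - \frac{11}{2} \approx -5.5$)
$q{\left(K \right)} = 1$
$\sqrt{q{\left(g \right)} + 20256} = \sqrt{1 + 20256} = \sqrt{20257}$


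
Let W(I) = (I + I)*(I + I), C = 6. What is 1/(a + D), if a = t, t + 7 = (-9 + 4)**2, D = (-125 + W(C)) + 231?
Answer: 1/268 ≈ 0.0037313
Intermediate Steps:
W(I) = 4*I**2 (W(I) = (2*I)*(2*I) = 4*I**2)
D = 250 (D = (-125 + 4*6**2) + 231 = (-125 + 4*36) + 231 = (-125 + 144) + 231 = 19 + 231 = 250)
t = 18 (t = -7 + (-9 + 4)**2 = -7 + (-5)**2 = -7 + 25 = 18)
a = 18
1/(a + D) = 1/(18 + 250) = 1/268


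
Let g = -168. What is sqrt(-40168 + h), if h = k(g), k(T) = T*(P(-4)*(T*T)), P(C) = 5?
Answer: 2*I*sqrt(5937082) ≈ 4873.2*I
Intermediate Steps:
k(T) = 5*T**3 (k(T) = T*(5*(T*T)) = T*(5*T**2) = 5*T**3)
h = -23708160 (h = 5*(-168)**3 = 5*(-4741632) = -23708160)
sqrt(-40168 + h) = sqrt(-40168 - 23708160) = sqrt(-23748328) = 2*I*sqrt(5937082)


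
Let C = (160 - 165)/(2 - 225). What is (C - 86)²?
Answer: 367603929/49729 ≈ 7392.1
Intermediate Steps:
C = 5/223 (C = -5/(-223) = -5*(-1/223) = 5/223 ≈ 0.022422)
(C - 86)² = (5/223 - 86)² = (-19173/223)² = 367603929/49729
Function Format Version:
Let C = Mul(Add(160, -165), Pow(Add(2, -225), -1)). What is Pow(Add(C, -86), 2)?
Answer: Rational(367603929, 49729) ≈ 7392.1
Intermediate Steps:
C = Rational(5, 223) (C = Mul(-5, Pow(-223, -1)) = Mul(-5, Rational(-1, 223)) = Rational(5, 223) ≈ 0.022422)
Pow(Add(C, -86), 2) = Pow(Add(Rational(5, 223), -86), 2) = Pow(Rational(-19173, 223), 2) = Rational(367603929, 49729)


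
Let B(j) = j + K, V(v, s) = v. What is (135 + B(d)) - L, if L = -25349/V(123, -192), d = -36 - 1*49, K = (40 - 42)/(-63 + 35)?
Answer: 441109/1722 ≈ 256.16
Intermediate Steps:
K = 1/14 (K = -2/(-28) = -2*(-1/28) = 1/14 ≈ 0.071429)
d = -85 (d = -36 - 49 = -85)
B(j) = 1/14 + j (B(j) = j + 1/14 = 1/14 + j)
L = -25349/123 ≈ -206.09
(135 + B(d)) - L = (135 + (1/14 - 85)) - 1*(-25349/123) = (135 - 1189/14) + 25349/123 = 701/14 + 25349/123 = 441109/1722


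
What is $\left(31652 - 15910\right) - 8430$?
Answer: $7312$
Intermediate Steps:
$\left(31652 - 15910\right) - 8430 = 15742 - 8430 = 7312$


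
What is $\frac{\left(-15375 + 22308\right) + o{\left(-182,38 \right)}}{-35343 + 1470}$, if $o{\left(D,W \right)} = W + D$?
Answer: $- \frac{2263}{11291} \approx -0.20043$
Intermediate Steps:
$o{\left(D,W \right)} = D + W$
$\frac{\left(-15375 + 22308\right) + o{\left(-182,38 \right)}}{-35343 + 1470} = \frac{\left(-15375 + 22308\right) + \left(-182 + 38\right)}{-35343 + 1470} = \frac{6933 - 144}{-33873} = 6789 \left(- \frac{1}{33873}\right) = - \frac{2263}{11291}$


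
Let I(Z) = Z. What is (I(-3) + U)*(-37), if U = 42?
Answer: -1443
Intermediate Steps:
(I(-3) + U)*(-37) = (-3 + 42)*(-37) = 39*(-37) = -1443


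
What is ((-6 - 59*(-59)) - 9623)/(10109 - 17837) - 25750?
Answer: -49747463/1932 ≈ -25749.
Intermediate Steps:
((-6 - 59*(-59)) - 9623)/(10109 - 17837) - 25750 = ((-6 + 3481) - 9623)/(-7728) - 25750 = (3475 - 9623)*(-1/7728) - 25750 = -6148*(-1/7728) - 25750 = 1537/1932 - 25750 = -49747463/1932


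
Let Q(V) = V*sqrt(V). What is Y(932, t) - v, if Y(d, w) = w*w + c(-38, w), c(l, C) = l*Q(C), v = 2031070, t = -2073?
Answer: 2266259 + 78774*I*sqrt(2073) ≈ 2.2663e+6 + 3.5866e+6*I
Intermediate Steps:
Q(V) = V**(3/2)
c(l, C) = l*C**(3/2)
Y(d, w) = w**2 - 38*w**(3/2) (Y(d, w) = w*w - 38*w**(3/2) = w**2 - 38*w**(3/2))
Y(932, t) - v = ((-2073)**2 - (-78774)*I*sqrt(2073)) - 1*2031070 = (4297329 - (-78774)*I*sqrt(2073)) - 2031070 = (4297329 + 78774*I*sqrt(2073)) - 2031070 = 2266259 + 78774*I*sqrt(2073)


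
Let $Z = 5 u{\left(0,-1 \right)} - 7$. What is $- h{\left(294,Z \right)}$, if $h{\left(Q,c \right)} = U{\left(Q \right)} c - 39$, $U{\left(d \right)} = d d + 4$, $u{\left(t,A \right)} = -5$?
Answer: $2766119$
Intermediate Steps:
$U{\left(d \right)} = 4 + d^{2}$ ($U{\left(d \right)} = d^{2} + 4 = 4 + d^{2}$)
$Z = -32$ ($Z = 5 \left(-5\right) - 7 = -25 - 7 = -32$)
$h{\left(Q,c \right)} = -39 + c \left(4 + Q^{2}\right)$ ($h{\left(Q,c \right)} = \left(4 + Q^{2}\right) c - 39 = c \left(4 + Q^{2}\right) - 39 = -39 + c \left(4 + Q^{2}\right)$)
$- h{\left(294,Z \right)} = - (-39 - 32 \left(4 + 294^{2}\right)) = - (-39 - 32 \left(4 + 86436\right)) = - (-39 - 2766080) = \left(-1\right) \left(-2766119\right) = 2766119$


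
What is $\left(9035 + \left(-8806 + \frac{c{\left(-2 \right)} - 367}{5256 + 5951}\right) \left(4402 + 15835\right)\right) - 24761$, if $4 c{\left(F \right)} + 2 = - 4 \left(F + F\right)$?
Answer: $- \frac{570671340853}{3202} \approx -1.7822 \cdot 10^{8}$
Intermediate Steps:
$c{\left(F \right)} = - \frac{1}{2} - 2 F$ ($c{\left(F \right)} = - \frac{1}{2} + \frac{\left(-4\right) \left(F + F\right)}{4} = - \frac{1}{2} + \frac{\left(-4\right) 2 F}{4} = - \frac{1}{2} + \frac{\left(-8\right) F}{4} = - \frac{1}{2} - 2 F$)
$\left(9035 + \left(-8806 + \frac{c{\left(-2 \right)} - 367}{5256 + 5951}\right) \left(4402 + 15835\right)\right) - 24761 = \left(9035 + \left(-8806 + \frac{\left(- \frac{1}{2} - -4\right) - 367}{5256 + 5951}\right) \left(4402 + 15835\right)\right) - 24761 = \left(9035 + \left(-8806 + \frac{\left(- \frac{1}{2} + 4\right) - 367}{11207}\right) 20237\right) - 24761 = \left(9035 + \left(-8806 + \left(\frac{7}{2} - 367\right) \frac{1}{11207}\right) 20237\right) - 24761 = \left(9035 + \left(-8806 - \frac{727}{22414}\right) 20237\right) - 24761 = \left(9035 - \frac{570620986201}{3202}\right) - 24761 = - \frac{570592056131}{3202} - 24761 = - \frac{570671340853}{3202}$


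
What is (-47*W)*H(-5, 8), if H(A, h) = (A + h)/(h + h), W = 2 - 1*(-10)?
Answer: -423/4 ≈ -105.75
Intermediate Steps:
W = 12 (W = 2 + 10 = 12)
H(A, h) = (A + h)/(2*h) (H(A, h) = (A + h)/((2*h)) = (A + h)*(1/(2*h)) = (A + h)/(2*h))
(-47*W)*H(-5, 8) = (-47*12)*((½)*(-5 + 8)/8) = -282*3/8 = -564*3/16 = -423/4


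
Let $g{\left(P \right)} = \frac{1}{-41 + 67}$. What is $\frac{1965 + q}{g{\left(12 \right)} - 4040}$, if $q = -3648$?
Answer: $\frac{442}{1061} \approx 0.41659$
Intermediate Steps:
$g{\left(P \right)} = \frac{1}{26}$
$\frac{1965 + q}{g{\left(12 \right)} - 4040} = \frac{1965 - 3648}{\frac{1}{26} - 4040} = - \frac{1683}{- \frac{105039}{26}} = \left(-1683\right) \left(- \frac{26}{105039}\right) = \frac{442}{1061}$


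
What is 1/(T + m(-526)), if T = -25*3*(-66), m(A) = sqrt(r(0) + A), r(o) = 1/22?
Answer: 36300/179688857 - I*sqrt(254562)/539066571 ≈ 0.00020202 - 9.3595e-7*I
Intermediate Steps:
r(o) = 1/22
m(A) = sqrt(1/22 + A)
T = 4950 (T = -75*(-66) = 4950)
1/(T + m(-526)) = 1/(4950 + sqrt(22 + 484*(-526))/22) = 1/(4950 + sqrt(22 - 254584)/22) = 1/(4950 + sqrt(-254562)/22) = 1/(4950 + (I*sqrt(254562))/22) = 1/(4950 + I*sqrt(254562)/22)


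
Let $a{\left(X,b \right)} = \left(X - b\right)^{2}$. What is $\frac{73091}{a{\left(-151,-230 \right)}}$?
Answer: $\frac{73091}{6241} \approx 11.711$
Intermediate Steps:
$\frac{73091}{a{\left(-151,-230 \right)}} = \frac{73091}{\left(-151 - -230\right)^{2}} = \frac{73091}{\left(-151 + 230\right)^{2}} = \frac{73091}{79^{2}} = \frac{73091}{6241}$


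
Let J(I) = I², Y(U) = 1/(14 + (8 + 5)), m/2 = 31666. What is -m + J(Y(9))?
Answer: -46169027/729 ≈ -63332.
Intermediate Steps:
m = 63332 (m = 2*31666 = 63332)
Y(U) = 1/27 (Y(U) = 1/(14 + 13) = 1/27)
-m + J(Y(9)) = -1*63332 + (1/27)² = -63332 + 1/729 = -46169027/729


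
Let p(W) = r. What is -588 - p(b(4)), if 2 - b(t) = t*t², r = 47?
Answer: -635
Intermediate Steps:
b(t) = 2 - t³ (b(t) = 2 - t*t² = 2 - t³)
p(W) = 47
-588 - p(b(4)) = -588 - 1*47 = -588 - 47 = -635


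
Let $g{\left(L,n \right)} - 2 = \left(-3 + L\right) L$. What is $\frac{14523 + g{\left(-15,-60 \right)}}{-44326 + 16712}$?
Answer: $- \frac{14795}{27614} \approx -0.53578$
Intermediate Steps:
$g{\left(L,n \right)} = 2 + L \left(-3 + L\right)$ ($g{\left(L,n \right)} = 2 + \left(-3 + L\right) L = 2 + L \left(-3 + L\right)$)
$\frac{14523 + g{\left(-15,-60 \right)}}{-44326 + 16712} = \frac{14523 + \left(2 + \left(-15\right)^{2} - -45\right)}{-44326 + 16712} = \frac{14523 + \left(2 + 225 + 45\right)}{-27614} = \left(14523 + 272\right) \left(- \frac{1}{27614}\right) = 14795 \left(- \frac{1}{27614}\right) = - \frac{14795}{27614}$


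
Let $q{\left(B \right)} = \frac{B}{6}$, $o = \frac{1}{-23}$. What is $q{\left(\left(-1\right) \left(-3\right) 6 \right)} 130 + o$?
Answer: $\frac{8969}{23} \approx 389.96$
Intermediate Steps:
$o = - \frac{1}{23} \approx -0.043478$
$q{\left(B \right)} = \frac{B}{6}$ ($q{\left(B \right)} = B \frac{1}{6} = \frac{B}{6}$)
$q{\left(\left(-1\right) \left(-3\right) 6 \right)} 130 + o = \frac{\left(-1\right) \left(-3\right) 6}{6} \cdot 130 - \frac{1}{23} = \frac{3 \cdot 6}{6} \cdot 130 - \frac{1}{23} = \frac{1}{6} \cdot 18 \cdot 130 - \frac{1}{23} = 3 \cdot 130 - \frac{1}{23} = 390 - \frac{1}{23} = \frac{8969}{23}$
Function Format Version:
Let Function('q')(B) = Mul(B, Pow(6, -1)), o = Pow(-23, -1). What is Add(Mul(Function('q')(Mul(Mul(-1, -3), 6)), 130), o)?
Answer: Rational(8969, 23) ≈ 389.96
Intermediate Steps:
o = Rational(-1, 23) ≈ -0.043478
Function('q')(B) = Mul(Rational(1, 6), B) (Function('q')(B) = Mul(B, Rational(1, 6)) = Mul(Rational(1, 6), B))
Add(Mul(Function('q')(Mul(Mul(-1, -3), 6)), 130), o) = Add(Mul(Mul(Rational(1, 6), Mul(Mul(-1, -3), 6)), 130), Rational(-1, 23)) = Add(Mul(Mul(Rational(1, 6), Mul(3, 6)), 130), Rational(-1, 23)) = Add(Mul(Mul(Rational(1, 6), 18), 130), Rational(-1, 23)) = Add(Mul(3, 130), Rational(-1, 23)) = Add(390, Rational(-1, 23)) = Rational(8969, 23)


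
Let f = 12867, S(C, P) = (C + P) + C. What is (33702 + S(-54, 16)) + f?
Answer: 46477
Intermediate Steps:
S(C, P) = P + 2*C
(33702 + S(-54, 16)) + f = (33702 + (16 + 2*(-54))) + 12867 = (33702 + (16 - 108)) + 12867 = (33702 - 92) + 12867 = 33610 + 12867 = 46477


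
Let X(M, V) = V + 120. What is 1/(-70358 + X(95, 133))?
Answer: -1/70105 ≈ -1.4264e-5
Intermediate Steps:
X(M, V) = 120 + V
1/(-70358 + X(95, 133)) = 1/(-70358 + (120 + 133)) = 1/(-70358 + 253) = 1/(-70105) = -1/70105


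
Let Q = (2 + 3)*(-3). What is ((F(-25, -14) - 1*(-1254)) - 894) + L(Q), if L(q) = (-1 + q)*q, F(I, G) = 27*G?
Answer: 222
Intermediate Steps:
Q = -15 (Q = 5*(-3) = -15)
L(q) = q*(-1 + q)
((F(-25, -14) - 1*(-1254)) - 894) + L(Q) = ((27*(-14) - 1*(-1254)) - 894) - 15*(-1 - 15) = ((-378 + 1254) - 894) - 15*(-16) = (876 - 894) + 240 = -18 + 240 = 222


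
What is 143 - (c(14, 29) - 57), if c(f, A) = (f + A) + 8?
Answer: 149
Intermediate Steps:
c(f, A) = 8 + A + f (c(f, A) = (A + f) + 8 = 8 + A + f)
143 - (c(14, 29) - 57) = 143 - ((8 + 29 + 14) - 57) = 143 - (51 - 57) = 143 - 1*(-6) = 143 + 6 = 149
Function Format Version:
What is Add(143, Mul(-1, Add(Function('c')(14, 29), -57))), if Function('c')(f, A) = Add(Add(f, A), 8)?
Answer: 149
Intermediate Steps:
Function('c')(f, A) = Add(8, A, f) (Function('c')(f, A) = Add(Add(A, f), 8) = Add(8, A, f))
Add(143, Mul(-1, Add(Function('c')(14, 29), -57))) = Add(143, Mul(-1, Add(Add(8, 29, 14), -57))) = Add(143, Mul(-1, Add(51, -57))) = Add(143, Mul(-1, -6)) = Add(143, 6) = 149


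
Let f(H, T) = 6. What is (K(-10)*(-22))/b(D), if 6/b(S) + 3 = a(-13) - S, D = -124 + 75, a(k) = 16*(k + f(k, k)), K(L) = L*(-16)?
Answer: 38720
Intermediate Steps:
K(L) = -16*L
a(k) = 96 + 16*k (a(k) = 16*(k + 6) = 16*(6 + k) = 96 + 16*k)
D = -49
b(S) = 6/(-115 - S) (b(S) = 6/(-3 + ((96 + 16*(-13)) - S)) = 6/(-3 + ((96 - 208) - S)) = 6/(-3 + (-112 - S)) = 6/(-115 - S))
(K(-10)*(-22))/b(D) = (-16*(-10)*(-22))/((-6/(115 - 49))) = (160*(-22))/((-6/66)) = -3520/((-6*1/66)) = -3520/(-1/11) = -3520*(-11) = 38720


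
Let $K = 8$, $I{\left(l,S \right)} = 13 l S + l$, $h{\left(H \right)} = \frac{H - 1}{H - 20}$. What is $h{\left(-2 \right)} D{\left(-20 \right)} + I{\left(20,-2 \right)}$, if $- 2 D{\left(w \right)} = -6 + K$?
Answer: $- \frac{11003}{22} \approx -500.14$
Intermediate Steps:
$h{\left(H \right)} = \frac{-1 + H}{-20 + H}$
$I{\left(l,S \right)} = l + 13 S l$ ($I{\left(l,S \right)} = 13 S l + l = l + 13 S l$)
$D{\left(w \right)} = -1$ ($D{\left(w \right)} = - \frac{-6 + 8}{2} = \left(- \frac{1}{2}\right) 2 = -1$)
$h{\left(-2 \right)} D{\left(-20 \right)} + I{\left(20,-2 \right)} = \frac{-1 - 2}{-20 - 2} \left(-1\right) + 20 \left(1 + 13 \left(-2\right)\right) = \frac{1}{-22} \left(-3\right) \left(-1\right) + 20 \left(1 - 26\right) = \left(- \frac{1}{22}\right) \left(-3\right) \left(-1\right) + 20 \left(-25\right) = \frac{3}{22} \left(-1\right) - 500 = - \frac{3}{22} - 500 = - \frac{11003}{22}$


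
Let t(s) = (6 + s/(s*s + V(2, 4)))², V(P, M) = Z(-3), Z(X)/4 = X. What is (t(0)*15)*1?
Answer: 540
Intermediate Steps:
Z(X) = 4*X
V(P, M) = -12 (V(P, M) = 4*(-3) = -12)
t(s) = (6 + s/(-12 + s²))² (t(s) = (6 + s/(s*s - 12))² = (6 + s/(s² - 12))² = (6 + s/(-12 + s²))²)
(t(0)*15)*1 = (((-72 + 0 + 6*0²)²/(-12 + 0²)²)*15)*1 = (((-72 + 0 + 6*0)²/(-12 + 0)²)*15)*1 = (((-72 + 0 + 0)²/(-12)²)*15)*1 = (((1/144)*(-72)²)*15)*1 = (((1/144)*5184)*15)*1 = (36*15)*1 = 540*1 = 540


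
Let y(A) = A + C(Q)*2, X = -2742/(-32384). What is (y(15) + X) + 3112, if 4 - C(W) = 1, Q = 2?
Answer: 50730907/16192 ≈ 3133.1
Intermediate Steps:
C(W) = 3 (C(W) = 4 - 1*1 = 4 - 1 = 3)
X = 1371/16192 (X = -2742*(-1/32384) = 1371/16192 ≈ 0.084671)
y(A) = 6 + A (y(A) = A + 3*2 = A + 6 = 6 + A)
(y(15) + X) + 3112 = ((6 + 15) + 1371/16192) + 3112 = (21 + 1371/16192) + 3112 = 341403/16192 + 3112 = 50730907/16192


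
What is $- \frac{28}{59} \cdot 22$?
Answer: $- \frac{616}{59} \approx -10.441$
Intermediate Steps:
$- \frac{28}{59} \cdot 22 = \left(-28\right) \frac{1}{59} \cdot 22 = \left(- \frac{28}{59}\right) 22 = - \frac{616}{59}$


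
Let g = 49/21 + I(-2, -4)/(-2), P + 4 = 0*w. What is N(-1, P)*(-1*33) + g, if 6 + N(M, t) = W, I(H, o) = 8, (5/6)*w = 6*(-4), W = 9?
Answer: -302/3 ≈ -100.67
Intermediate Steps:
w = -144/5 (w = 6*(6*(-4))/5 = (6/5)*(-24) = -144/5 ≈ -28.800)
P = -4 (P = -4 + 0*(-144/5) = -4 + 0 = -4)
N(M, t) = 3 (N(M, t) = -6 + 9 = 3)
g = -5/3 (g = 49/21 + 8/(-2) = 49*(1/21) + 8*(-1/2) = 7/3 - 4 = -5/3 ≈ -1.6667)
N(-1, P)*(-1*33) + g = 3*(-1*33) - 5/3 = 3*(-33) - 5/3 = -99 - 5/3 = -302/3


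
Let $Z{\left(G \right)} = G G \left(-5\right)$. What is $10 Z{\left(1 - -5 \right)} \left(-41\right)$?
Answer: $73800$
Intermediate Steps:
$Z{\left(G \right)} = - 5 G^{2}$ ($Z{\left(G \right)} = G^{2} \left(-5\right) = - 5 G^{2}$)
$10 Z{\left(1 - -5 \right)} \left(-41\right) = 10 \left(- 5 \left(1 - -5\right)^{2}\right) \left(-41\right) = 10 \left(- 5 \left(1 + 5\right)^{2}\right) \left(-41\right) = 10 \left(- 5 \cdot 6^{2}\right) \left(-41\right) = 10 \left(\left(-5\right) 36\right) \left(-41\right) = 10 \left(-180\right) \left(-41\right) = \left(-1800\right) \left(-41\right) = 73800$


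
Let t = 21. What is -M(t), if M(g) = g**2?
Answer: -441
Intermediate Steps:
-M(t) = -1*21**2 = -1*441 = -441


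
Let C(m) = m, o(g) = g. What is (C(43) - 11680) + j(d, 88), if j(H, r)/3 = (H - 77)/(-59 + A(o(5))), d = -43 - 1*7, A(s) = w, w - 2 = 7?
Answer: -581469/50 ≈ -11629.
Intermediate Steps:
w = 9 (w = 2 + 7 = 9)
A(s) = 9
d = -50 (d = -43 - 7 = -50)
j(H, r) = 231/50 - 3*H/50 (j(H, r) = 3*((H - 77)/(-59 + 9)) = 3*((-77 + H)/(-50)) = 3*((-77 + H)*(-1/50)) = 3*(77/50 - H/50) = 231/50 - 3*H/50)
(C(43) - 11680) + j(d, 88) = (43 - 11680) + (231/50 - 3/50*(-50)) = -11637 + (231/50 + 3) = -11637 + 381/50 = -581469/50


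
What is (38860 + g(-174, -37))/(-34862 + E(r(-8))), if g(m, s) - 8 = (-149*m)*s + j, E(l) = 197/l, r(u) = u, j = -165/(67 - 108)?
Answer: 100629304/3814271 ≈ 26.382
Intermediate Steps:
j = 165/41 (j = -165/(-41) = -165*(-1/41) = 165/41 ≈ 4.0244)
g(m, s) = 493/41 - 149*m*s (g(m, s) = 8 + ((-149*m)*s + 165/41) = 8 + (-149*m*s + 165/41) = 8 + (165/41 - 149*m*s) = 493/41 - 149*m*s)
(38860 + g(-174, -37))/(-34862 + E(r(-8))) = (38860 + (493/41 - 149*(-174)*(-37)))/(-34862 + 197/(-8)) = (38860 + (493/41 - 959262))/(-34862 + 197*(-⅛)) = (38860 - 39329249/41)/(-34862 - 197/8) = -37735989/(41*(-279093/8)) = -37735989/41*(-8/279093) = 100629304/3814271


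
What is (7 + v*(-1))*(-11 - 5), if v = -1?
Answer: -128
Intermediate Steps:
(7 + v*(-1))*(-11 - 5) = (7 - 1*(-1))*(-11 - 5) = (7 + 1)*(-16) = 8*(-16) = -128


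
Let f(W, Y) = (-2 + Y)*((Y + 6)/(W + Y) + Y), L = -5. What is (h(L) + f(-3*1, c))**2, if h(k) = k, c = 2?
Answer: 25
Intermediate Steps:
f(W, Y) = (-2 + Y)*(Y + (6 + Y)/(W + Y)) (f(W, Y) = (-2 + Y)*((6 + Y)/(W + Y) + Y) = (-2 + Y)*(Y + (6 + Y)/(W + Y)))
(h(L) + f(-3*1, c))**2 = (-5 + (-12 + 2**3 - 1*2**2 + 4*2 - 3*1*2**2 - 2*(-3*1)*2)/(-3*1 + 2))**2 = (-5 + (-12 + 8 - 1*4 + 8 - 3*4 - 2*(-3)*2)/(-3 + 2))**2 = (-5 + (-12 + 8 - 4 + 8 - 12 + 12)/(-1))**2 = (-5 - 1*0)**2 = (-5 + 0)**2 = (-5)**2 = 25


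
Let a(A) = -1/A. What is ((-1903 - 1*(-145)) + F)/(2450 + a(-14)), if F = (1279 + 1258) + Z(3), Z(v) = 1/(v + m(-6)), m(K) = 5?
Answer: 43631/137204 ≈ 0.31800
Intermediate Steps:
Z(v) = 1/(5 + v) (Z(v) = 1/(v + 5) = 1/(5 + v))
F = 20297/8 (F = (1279 + 1258) + 1/(5 + 3) = 2537 + 1/8 = 20297/8 ≈ 2537.1)
((-1903 - 1*(-145)) + F)/(2450 + a(-14)) = ((-1903 - 1*(-145)) + 20297/8)/(2450 - 1/(-14)) = ((-1903 + 145) + 20297/8)/(2450 - 1*(-1/14)) = (-1758 + 20297/8)/(2450 + 1/14) = 6233/(8*(34301/14)) = (6233/8)*(14/34301) = 43631/137204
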